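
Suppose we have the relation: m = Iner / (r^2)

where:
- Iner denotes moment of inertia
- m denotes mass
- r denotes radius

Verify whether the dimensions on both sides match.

Yes

Iner (moment of inertia) has dimensions [L^2 M].
m (mass) has dimensions [M].
r (radius) has dimensions [L].

Left side: [M]
Right side: [M]

Both sides have the same dimensions, so the equation is dimensionally consistent.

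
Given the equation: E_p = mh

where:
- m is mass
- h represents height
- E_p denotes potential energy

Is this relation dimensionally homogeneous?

No

m (mass) has dimensions [M].
h (height) has dimensions [L].
E_p (potential energy) has dimensions [L^2 M T^-2].

Left side: [L^2 M T^-2]
Right side: [L M]

The two sides have different dimensions, so the equation is NOT dimensionally consistent.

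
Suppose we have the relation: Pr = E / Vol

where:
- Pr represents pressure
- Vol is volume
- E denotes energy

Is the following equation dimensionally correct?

Yes

Pr (pressure) has dimensions [L^-1 M T^-2].
Vol (volume) has dimensions [L^3].
E (energy) has dimensions [L^2 M T^-2].

Left side: [L^-1 M T^-2]
Right side: [L^-1 M T^-2]

Both sides have the same dimensions, so the equation is dimensionally consistent.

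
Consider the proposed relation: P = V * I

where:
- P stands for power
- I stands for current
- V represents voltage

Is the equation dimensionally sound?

Yes

P (power) has dimensions [L^2 M T^-3].
I (current) has dimensions [I].
V (voltage) has dimensions [I^-1 L^2 M T^-3].

Left side: [L^2 M T^-3]
Right side: [L^2 M T^-3]

Both sides have the same dimensions, so the equation is dimensionally consistent.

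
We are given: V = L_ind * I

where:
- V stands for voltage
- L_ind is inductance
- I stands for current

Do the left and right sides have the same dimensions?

No

V (voltage) has dimensions [I^-1 L^2 M T^-3].
L_ind (inductance) has dimensions [I^-2 L^2 M T^-2].
I (current) has dimensions [I].

Left side: [I^-1 L^2 M T^-3]
Right side: [I^-1 L^2 M T^-2]

The two sides have different dimensions, so the equation is NOT dimensionally consistent.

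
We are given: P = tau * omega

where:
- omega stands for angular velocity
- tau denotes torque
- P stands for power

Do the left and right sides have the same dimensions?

Yes

omega (angular velocity) has dimensions [T^-1].
tau (torque) has dimensions [L^2 M T^-2].
P (power) has dimensions [L^2 M T^-3].

Left side: [L^2 M T^-3]
Right side: [L^2 M T^-3]

Both sides have the same dimensions, so the equation is dimensionally consistent.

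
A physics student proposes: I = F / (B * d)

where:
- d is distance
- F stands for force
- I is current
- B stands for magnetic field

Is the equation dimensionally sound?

Yes

d (distance) has dimensions [L].
F (force) has dimensions [L M T^-2].
I (current) has dimensions [I].
B (magnetic field) has dimensions [I^-1 M T^-2].

Left side: [I]
Right side: [I]

Both sides have the same dimensions, so the equation is dimensionally consistent.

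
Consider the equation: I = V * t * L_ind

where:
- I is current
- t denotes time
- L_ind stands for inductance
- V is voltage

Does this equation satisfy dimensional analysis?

No

I (current) has dimensions [I].
t (time) has dimensions [T].
L_ind (inductance) has dimensions [I^-2 L^2 M T^-2].
V (voltage) has dimensions [I^-1 L^2 M T^-3].

Left side: [I]
Right side: [I^-3 L^4 M^2 T^-4]

The two sides have different dimensions, so the equation is NOT dimensionally consistent.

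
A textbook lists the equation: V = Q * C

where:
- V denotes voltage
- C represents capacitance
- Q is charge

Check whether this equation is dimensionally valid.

No

V (voltage) has dimensions [I^-1 L^2 M T^-3].
C (capacitance) has dimensions [I^2 L^-2 M^-1 T^4].
Q (charge) has dimensions [I T].

Left side: [I^-1 L^2 M T^-3]
Right side: [I^3 L^-2 M^-1 T^5]

The two sides have different dimensions, so the equation is NOT dimensionally consistent.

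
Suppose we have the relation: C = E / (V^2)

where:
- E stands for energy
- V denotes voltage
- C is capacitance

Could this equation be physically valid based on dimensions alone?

Yes

E (energy) has dimensions [L^2 M T^-2].
V (voltage) has dimensions [I^-1 L^2 M T^-3].
C (capacitance) has dimensions [I^2 L^-2 M^-1 T^4].

Left side: [I^2 L^-2 M^-1 T^4]
Right side: [I^2 L^-2 M^-1 T^4]

Both sides have the same dimensions, so the equation is dimensionally consistent.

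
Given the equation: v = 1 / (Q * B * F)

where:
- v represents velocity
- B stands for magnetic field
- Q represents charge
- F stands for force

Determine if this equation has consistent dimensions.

No

v (velocity) has dimensions [L T^-1].
B (magnetic field) has dimensions [I^-1 M T^-2].
Q (charge) has dimensions [I T].
F (force) has dimensions [L M T^-2].

Left side: [L T^-1]
Right side: [L^-1 M^-2 T^3]

The two sides have different dimensions, so the equation is NOT dimensionally consistent.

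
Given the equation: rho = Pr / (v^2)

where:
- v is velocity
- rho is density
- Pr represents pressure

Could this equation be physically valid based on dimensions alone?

Yes

v (velocity) has dimensions [L T^-1].
rho (density) has dimensions [L^-3 M].
Pr (pressure) has dimensions [L^-1 M T^-2].

Left side: [L^-3 M]
Right side: [L^-3 M]

Both sides have the same dimensions, so the equation is dimensionally consistent.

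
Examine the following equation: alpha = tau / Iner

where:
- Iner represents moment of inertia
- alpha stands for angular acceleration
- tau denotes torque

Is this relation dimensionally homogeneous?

Yes

Iner (moment of inertia) has dimensions [L^2 M].
alpha (angular acceleration) has dimensions [T^-2].
tau (torque) has dimensions [L^2 M T^-2].

Left side: [T^-2]
Right side: [T^-2]

Both sides have the same dimensions, so the equation is dimensionally consistent.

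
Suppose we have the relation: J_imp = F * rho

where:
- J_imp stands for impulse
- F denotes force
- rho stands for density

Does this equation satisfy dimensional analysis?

No

J_imp (impulse) has dimensions [L M T^-1].
F (force) has dimensions [L M T^-2].
rho (density) has dimensions [L^-3 M].

Left side: [L M T^-1]
Right side: [L^-2 M^2 T^-2]

The two sides have different dimensions, so the equation is NOT dimensionally consistent.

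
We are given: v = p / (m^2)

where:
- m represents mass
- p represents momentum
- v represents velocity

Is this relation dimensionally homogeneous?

No

m (mass) has dimensions [M].
p (momentum) has dimensions [L M T^-1].
v (velocity) has dimensions [L T^-1].

Left side: [L T^-1]
Right side: [L M^-1 T^-1]

The two sides have different dimensions, so the equation is NOT dimensionally consistent.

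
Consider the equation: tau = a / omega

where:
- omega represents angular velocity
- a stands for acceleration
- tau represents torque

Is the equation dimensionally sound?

No

omega (angular velocity) has dimensions [T^-1].
a (acceleration) has dimensions [L T^-2].
tau (torque) has dimensions [L^2 M T^-2].

Left side: [L^2 M T^-2]
Right side: [L T^-1]

The two sides have different dimensions, so the equation is NOT dimensionally consistent.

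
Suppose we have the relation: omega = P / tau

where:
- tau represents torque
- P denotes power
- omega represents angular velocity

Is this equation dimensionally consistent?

Yes

tau (torque) has dimensions [L^2 M T^-2].
P (power) has dimensions [L^2 M T^-3].
omega (angular velocity) has dimensions [T^-1].

Left side: [T^-1]
Right side: [T^-1]

Both sides have the same dimensions, so the equation is dimensionally consistent.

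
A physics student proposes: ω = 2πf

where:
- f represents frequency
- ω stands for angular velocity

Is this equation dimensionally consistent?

Yes

f (frequency) has dimensions [T^-1].
ω (angular velocity) has dimensions [T^-1].

Left side: [T^-1]
Right side: [T^-1]

Both sides have the same dimensions, so the equation is dimensionally consistent.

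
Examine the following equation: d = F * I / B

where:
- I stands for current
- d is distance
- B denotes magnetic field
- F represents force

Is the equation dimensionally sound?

No

I (current) has dimensions [I].
d (distance) has dimensions [L].
B (magnetic field) has dimensions [I^-1 M T^-2].
F (force) has dimensions [L M T^-2].

Left side: [L]
Right side: [I^2 L]

The two sides have different dimensions, so the equation is NOT dimensionally consistent.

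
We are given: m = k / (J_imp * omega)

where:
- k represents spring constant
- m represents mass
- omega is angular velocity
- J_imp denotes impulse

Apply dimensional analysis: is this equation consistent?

No

k (spring constant) has dimensions [M T^-2].
m (mass) has dimensions [M].
omega (angular velocity) has dimensions [T^-1].
J_imp (impulse) has dimensions [L M T^-1].

Left side: [M]
Right side: [L^-1]

The two sides have different dimensions, so the equation is NOT dimensionally consistent.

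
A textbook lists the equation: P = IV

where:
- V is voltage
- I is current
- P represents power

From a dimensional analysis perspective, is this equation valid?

Yes

V (voltage) has dimensions [I^-1 L^2 M T^-3].
I (current) has dimensions [I].
P (power) has dimensions [L^2 M T^-3].

Left side: [L^2 M T^-3]
Right side: [L^2 M T^-3]

Both sides have the same dimensions, so the equation is dimensionally consistent.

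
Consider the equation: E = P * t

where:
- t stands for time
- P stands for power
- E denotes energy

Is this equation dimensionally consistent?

Yes

t (time) has dimensions [T].
P (power) has dimensions [L^2 M T^-3].
E (energy) has dimensions [L^2 M T^-2].

Left side: [L^2 M T^-2]
Right side: [L^2 M T^-2]

Both sides have the same dimensions, so the equation is dimensionally consistent.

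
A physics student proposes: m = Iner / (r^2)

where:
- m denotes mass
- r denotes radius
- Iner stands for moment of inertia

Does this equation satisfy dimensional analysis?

Yes

m (mass) has dimensions [M].
r (radius) has dimensions [L].
Iner (moment of inertia) has dimensions [L^2 M].

Left side: [M]
Right side: [M]

Both sides have the same dimensions, so the equation is dimensionally consistent.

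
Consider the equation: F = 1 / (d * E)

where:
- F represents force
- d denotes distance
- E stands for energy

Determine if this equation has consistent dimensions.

No

F (force) has dimensions [L M T^-2].
d (distance) has dimensions [L].
E (energy) has dimensions [L^2 M T^-2].

Left side: [L M T^-2]
Right side: [L^-3 M^-1 T^2]

The two sides have different dimensions, so the equation is NOT dimensionally consistent.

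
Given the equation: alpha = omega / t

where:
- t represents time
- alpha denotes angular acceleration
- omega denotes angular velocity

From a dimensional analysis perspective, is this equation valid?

Yes

t (time) has dimensions [T].
alpha (angular acceleration) has dimensions [T^-2].
omega (angular velocity) has dimensions [T^-1].

Left side: [T^-2]
Right side: [T^-2]

Both sides have the same dimensions, so the equation is dimensionally consistent.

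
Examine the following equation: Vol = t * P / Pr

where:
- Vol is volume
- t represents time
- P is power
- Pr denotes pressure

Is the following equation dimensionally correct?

Yes

Vol (volume) has dimensions [L^3].
t (time) has dimensions [T].
P (power) has dimensions [L^2 M T^-3].
Pr (pressure) has dimensions [L^-1 M T^-2].

Left side: [L^3]
Right side: [L^3]

Both sides have the same dimensions, so the equation is dimensionally consistent.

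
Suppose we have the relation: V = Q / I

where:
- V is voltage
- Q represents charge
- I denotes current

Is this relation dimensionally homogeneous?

No

V (voltage) has dimensions [I^-1 L^2 M T^-3].
Q (charge) has dimensions [I T].
I (current) has dimensions [I].

Left side: [I^-1 L^2 M T^-3]
Right side: [T]

The two sides have different dimensions, so the equation is NOT dimensionally consistent.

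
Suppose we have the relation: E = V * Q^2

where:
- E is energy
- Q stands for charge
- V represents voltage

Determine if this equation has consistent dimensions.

No

E (energy) has dimensions [L^2 M T^-2].
Q (charge) has dimensions [I T].
V (voltage) has dimensions [I^-1 L^2 M T^-3].

Left side: [L^2 M T^-2]
Right side: [I L^2 M T^-1]

The two sides have different dimensions, so the equation is NOT dimensionally consistent.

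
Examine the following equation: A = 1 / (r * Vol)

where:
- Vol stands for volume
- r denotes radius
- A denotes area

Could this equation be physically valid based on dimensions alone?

No

Vol (volume) has dimensions [L^3].
r (radius) has dimensions [L].
A (area) has dimensions [L^2].

Left side: [L^2]
Right side: [L^-4]

The two sides have different dimensions, so the equation is NOT dimensionally consistent.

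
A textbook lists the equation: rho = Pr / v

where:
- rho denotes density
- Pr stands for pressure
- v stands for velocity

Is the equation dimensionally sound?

No

rho (density) has dimensions [L^-3 M].
Pr (pressure) has dimensions [L^-1 M T^-2].
v (velocity) has dimensions [L T^-1].

Left side: [L^-3 M]
Right side: [L^-2 M T^-1]

The two sides have different dimensions, so the equation is NOT dimensionally consistent.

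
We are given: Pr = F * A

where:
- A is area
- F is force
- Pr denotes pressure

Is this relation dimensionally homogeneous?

No

A (area) has dimensions [L^2].
F (force) has dimensions [L M T^-2].
Pr (pressure) has dimensions [L^-1 M T^-2].

Left side: [L^-1 M T^-2]
Right side: [L^3 M T^-2]

The two sides have different dimensions, so the equation is NOT dimensionally consistent.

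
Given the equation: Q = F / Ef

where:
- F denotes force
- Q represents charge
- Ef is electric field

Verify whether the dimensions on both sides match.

Yes

F (force) has dimensions [L M T^-2].
Q (charge) has dimensions [I T].
Ef (electric field) has dimensions [I^-1 L M T^-3].

Left side: [I T]
Right side: [I T]

Both sides have the same dimensions, so the equation is dimensionally consistent.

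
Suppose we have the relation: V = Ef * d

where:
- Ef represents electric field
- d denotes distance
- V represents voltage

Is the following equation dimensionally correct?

Yes

Ef (electric field) has dimensions [I^-1 L M T^-3].
d (distance) has dimensions [L].
V (voltage) has dimensions [I^-1 L^2 M T^-3].

Left side: [I^-1 L^2 M T^-3]
Right side: [I^-1 L^2 M T^-3]

Both sides have the same dimensions, so the equation is dimensionally consistent.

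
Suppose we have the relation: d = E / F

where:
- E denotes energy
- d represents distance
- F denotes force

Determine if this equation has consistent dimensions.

Yes

E (energy) has dimensions [L^2 M T^-2].
d (distance) has dimensions [L].
F (force) has dimensions [L M T^-2].

Left side: [L]
Right side: [L]

Both sides have the same dimensions, so the equation is dimensionally consistent.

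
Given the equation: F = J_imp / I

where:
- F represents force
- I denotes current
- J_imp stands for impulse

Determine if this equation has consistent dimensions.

No

F (force) has dimensions [L M T^-2].
I (current) has dimensions [I].
J_imp (impulse) has dimensions [L M T^-1].

Left side: [L M T^-2]
Right side: [I^-1 L M T^-1]

The two sides have different dimensions, so the equation is NOT dimensionally consistent.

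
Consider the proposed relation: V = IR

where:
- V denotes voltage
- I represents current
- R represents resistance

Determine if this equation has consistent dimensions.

Yes

V (voltage) has dimensions [I^-1 L^2 M T^-3].
I (current) has dimensions [I].
R (resistance) has dimensions [I^-2 L^2 M T^-3].

Left side: [I^-1 L^2 M T^-3]
Right side: [I^-1 L^2 M T^-3]

Both sides have the same dimensions, so the equation is dimensionally consistent.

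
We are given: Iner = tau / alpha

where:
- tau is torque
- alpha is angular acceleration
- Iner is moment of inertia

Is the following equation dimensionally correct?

Yes

tau (torque) has dimensions [L^2 M T^-2].
alpha (angular acceleration) has dimensions [T^-2].
Iner (moment of inertia) has dimensions [L^2 M].

Left side: [L^2 M]
Right side: [L^2 M]

Both sides have the same dimensions, so the equation is dimensionally consistent.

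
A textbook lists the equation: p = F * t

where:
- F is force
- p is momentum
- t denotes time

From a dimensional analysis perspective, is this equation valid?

Yes

F (force) has dimensions [L M T^-2].
p (momentum) has dimensions [L M T^-1].
t (time) has dimensions [T].

Left side: [L M T^-1]
Right side: [L M T^-1]

Both sides have the same dimensions, so the equation is dimensionally consistent.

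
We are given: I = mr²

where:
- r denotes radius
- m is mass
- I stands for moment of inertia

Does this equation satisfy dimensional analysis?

Yes

r (radius) has dimensions [L].
m (mass) has dimensions [M].
I (moment of inertia) has dimensions [L^2 M].

Left side: [L^2 M]
Right side: [L^2 M]

Both sides have the same dimensions, so the equation is dimensionally consistent.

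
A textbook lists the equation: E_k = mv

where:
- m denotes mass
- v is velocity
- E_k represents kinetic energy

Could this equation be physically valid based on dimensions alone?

No

m (mass) has dimensions [M].
v (velocity) has dimensions [L T^-1].
E_k (kinetic energy) has dimensions [L^2 M T^-2].

Left side: [L^2 M T^-2]
Right side: [L M T^-1]

The two sides have different dimensions, so the equation is NOT dimensionally consistent.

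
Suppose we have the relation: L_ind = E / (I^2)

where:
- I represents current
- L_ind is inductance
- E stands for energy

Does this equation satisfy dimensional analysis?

Yes

I (current) has dimensions [I].
L_ind (inductance) has dimensions [I^-2 L^2 M T^-2].
E (energy) has dimensions [L^2 M T^-2].

Left side: [I^-2 L^2 M T^-2]
Right side: [I^-2 L^2 M T^-2]

Both sides have the same dimensions, so the equation is dimensionally consistent.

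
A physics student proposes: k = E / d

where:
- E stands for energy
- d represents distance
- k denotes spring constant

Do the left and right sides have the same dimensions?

No

E (energy) has dimensions [L^2 M T^-2].
d (distance) has dimensions [L].
k (spring constant) has dimensions [M T^-2].

Left side: [M T^-2]
Right side: [L M T^-2]

The two sides have different dimensions, so the equation is NOT dimensionally consistent.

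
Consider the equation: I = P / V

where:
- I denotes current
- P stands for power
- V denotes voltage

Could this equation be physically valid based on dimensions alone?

Yes

I (current) has dimensions [I].
P (power) has dimensions [L^2 M T^-3].
V (voltage) has dimensions [I^-1 L^2 M T^-3].

Left side: [I]
Right side: [I]

Both sides have the same dimensions, so the equation is dimensionally consistent.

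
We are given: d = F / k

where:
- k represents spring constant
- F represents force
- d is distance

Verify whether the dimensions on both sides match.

Yes

k (spring constant) has dimensions [M T^-2].
F (force) has dimensions [L M T^-2].
d (distance) has dimensions [L].

Left side: [L]
Right side: [L]

Both sides have the same dimensions, so the equation is dimensionally consistent.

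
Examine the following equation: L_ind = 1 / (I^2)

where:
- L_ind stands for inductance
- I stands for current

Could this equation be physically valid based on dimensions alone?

No

L_ind (inductance) has dimensions [I^-2 L^2 M T^-2].
I (current) has dimensions [I].

Left side: [I^-2 L^2 M T^-2]
Right side: [I^-2]

The two sides have different dimensions, so the equation is NOT dimensionally consistent.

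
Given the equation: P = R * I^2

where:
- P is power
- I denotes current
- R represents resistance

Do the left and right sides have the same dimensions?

Yes

P (power) has dimensions [L^2 M T^-3].
I (current) has dimensions [I].
R (resistance) has dimensions [I^-2 L^2 M T^-3].

Left side: [L^2 M T^-3]
Right side: [L^2 M T^-3]

Both sides have the same dimensions, so the equation is dimensionally consistent.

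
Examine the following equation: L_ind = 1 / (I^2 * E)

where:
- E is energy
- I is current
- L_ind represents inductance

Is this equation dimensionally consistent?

No

E (energy) has dimensions [L^2 M T^-2].
I (current) has dimensions [I].
L_ind (inductance) has dimensions [I^-2 L^2 M T^-2].

Left side: [I^-2 L^2 M T^-2]
Right side: [I^-2 L^-2 M^-1 T^2]

The two sides have different dimensions, so the equation is NOT dimensionally consistent.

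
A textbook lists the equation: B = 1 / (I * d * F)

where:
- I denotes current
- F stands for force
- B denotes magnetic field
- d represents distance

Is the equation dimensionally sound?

No

I (current) has dimensions [I].
F (force) has dimensions [L M T^-2].
B (magnetic field) has dimensions [I^-1 M T^-2].
d (distance) has dimensions [L].

Left side: [I^-1 M T^-2]
Right side: [I^-1 L^-2 M^-1 T^2]

The two sides have different dimensions, so the equation is NOT dimensionally consistent.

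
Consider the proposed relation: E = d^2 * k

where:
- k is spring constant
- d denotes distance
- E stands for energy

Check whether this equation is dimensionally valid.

Yes

k (spring constant) has dimensions [M T^-2].
d (distance) has dimensions [L].
E (energy) has dimensions [L^2 M T^-2].

Left side: [L^2 M T^-2]
Right side: [L^2 M T^-2]

Both sides have the same dimensions, so the equation is dimensionally consistent.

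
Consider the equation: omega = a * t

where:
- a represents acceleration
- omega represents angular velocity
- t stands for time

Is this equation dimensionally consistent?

No

a (acceleration) has dimensions [L T^-2].
omega (angular velocity) has dimensions [T^-1].
t (time) has dimensions [T].

Left side: [T^-1]
Right side: [L T^-1]

The two sides have different dimensions, so the equation is NOT dimensionally consistent.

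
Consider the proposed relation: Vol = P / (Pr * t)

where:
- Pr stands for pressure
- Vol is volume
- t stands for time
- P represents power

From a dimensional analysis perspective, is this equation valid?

No

Pr (pressure) has dimensions [L^-1 M T^-2].
Vol (volume) has dimensions [L^3].
t (time) has dimensions [T].
P (power) has dimensions [L^2 M T^-3].

Left side: [L^3]
Right side: [L^3 T^-2]

The two sides have different dimensions, so the equation is NOT dimensionally consistent.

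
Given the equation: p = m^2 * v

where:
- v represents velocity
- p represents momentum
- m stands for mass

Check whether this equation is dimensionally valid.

No

v (velocity) has dimensions [L T^-1].
p (momentum) has dimensions [L M T^-1].
m (mass) has dimensions [M].

Left side: [L M T^-1]
Right side: [L M^2 T^-1]

The two sides have different dimensions, so the equation is NOT dimensionally consistent.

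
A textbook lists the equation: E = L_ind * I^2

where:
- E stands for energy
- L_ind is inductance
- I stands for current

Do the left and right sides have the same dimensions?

Yes

E (energy) has dimensions [L^2 M T^-2].
L_ind (inductance) has dimensions [I^-2 L^2 M T^-2].
I (current) has dimensions [I].

Left side: [L^2 M T^-2]
Right side: [L^2 M T^-2]

Both sides have the same dimensions, so the equation is dimensionally consistent.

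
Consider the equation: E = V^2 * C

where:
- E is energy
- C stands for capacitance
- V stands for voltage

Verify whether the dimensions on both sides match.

Yes

E (energy) has dimensions [L^2 M T^-2].
C (capacitance) has dimensions [I^2 L^-2 M^-1 T^4].
V (voltage) has dimensions [I^-1 L^2 M T^-3].

Left side: [L^2 M T^-2]
Right side: [L^2 M T^-2]

Both sides have the same dimensions, so the equation is dimensionally consistent.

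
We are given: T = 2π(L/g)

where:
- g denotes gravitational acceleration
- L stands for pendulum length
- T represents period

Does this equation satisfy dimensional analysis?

No

g (gravitational acceleration) has dimensions [L T^-2].
L (pendulum length) has dimensions [L].
T (period) has dimensions [T].

Left side: [T]
Right side: [T^2]

The two sides have different dimensions, so the equation is NOT dimensionally consistent.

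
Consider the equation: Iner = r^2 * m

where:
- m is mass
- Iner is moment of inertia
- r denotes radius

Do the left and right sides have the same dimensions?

Yes

m (mass) has dimensions [M].
Iner (moment of inertia) has dimensions [L^2 M].
r (radius) has dimensions [L].

Left side: [L^2 M]
Right side: [L^2 M]

Both sides have the same dimensions, so the equation is dimensionally consistent.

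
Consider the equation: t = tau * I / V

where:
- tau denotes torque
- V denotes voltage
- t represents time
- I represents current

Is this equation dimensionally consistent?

No

tau (torque) has dimensions [L^2 M T^-2].
V (voltage) has dimensions [I^-1 L^2 M T^-3].
t (time) has dimensions [T].
I (current) has dimensions [I].

Left side: [T]
Right side: [I^2 T]

The two sides have different dimensions, so the equation is NOT dimensionally consistent.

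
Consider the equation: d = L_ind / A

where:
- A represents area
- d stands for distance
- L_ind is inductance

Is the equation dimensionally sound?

No

A (area) has dimensions [L^2].
d (distance) has dimensions [L].
L_ind (inductance) has dimensions [I^-2 L^2 M T^-2].

Left side: [L]
Right side: [I^-2 M T^-2]

The two sides have different dimensions, so the equation is NOT dimensionally consistent.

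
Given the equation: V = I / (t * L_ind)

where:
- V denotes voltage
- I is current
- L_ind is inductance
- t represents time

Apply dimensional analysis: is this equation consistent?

No

V (voltage) has dimensions [I^-1 L^2 M T^-3].
I (current) has dimensions [I].
L_ind (inductance) has dimensions [I^-2 L^2 M T^-2].
t (time) has dimensions [T].

Left side: [I^-1 L^2 M T^-3]
Right side: [I^3 L^-2 M^-1 T]

The two sides have different dimensions, so the equation is NOT dimensionally consistent.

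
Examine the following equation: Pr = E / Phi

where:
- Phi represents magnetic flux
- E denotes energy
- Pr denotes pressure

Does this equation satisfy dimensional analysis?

No

Phi (magnetic flux) has dimensions [I^-1 L^2 M T^-2].
E (energy) has dimensions [L^2 M T^-2].
Pr (pressure) has dimensions [L^-1 M T^-2].

Left side: [L^-1 M T^-2]
Right side: [I]

The two sides have different dimensions, so the equation is NOT dimensionally consistent.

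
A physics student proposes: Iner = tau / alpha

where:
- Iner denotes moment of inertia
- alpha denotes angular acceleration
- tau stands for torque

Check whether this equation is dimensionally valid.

Yes

Iner (moment of inertia) has dimensions [L^2 M].
alpha (angular acceleration) has dimensions [T^-2].
tau (torque) has dimensions [L^2 M T^-2].

Left side: [L^2 M]
Right side: [L^2 M]

Both sides have the same dimensions, so the equation is dimensionally consistent.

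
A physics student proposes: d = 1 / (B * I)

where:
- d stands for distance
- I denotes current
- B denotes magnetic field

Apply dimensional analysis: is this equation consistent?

No

d (distance) has dimensions [L].
I (current) has dimensions [I].
B (magnetic field) has dimensions [I^-1 M T^-2].

Left side: [L]
Right side: [M^-1 T^2]

The two sides have different dimensions, so the equation is NOT dimensionally consistent.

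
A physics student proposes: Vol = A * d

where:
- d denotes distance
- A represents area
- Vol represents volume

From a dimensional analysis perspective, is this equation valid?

Yes

d (distance) has dimensions [L].
A (area) has dimensions [L^2].
Vol (volume) has dimensions [L^3].

Left side: [L^3]
Right side: [L^3]

Both sides have the same dimensions, so the equation is dimensionally consistent.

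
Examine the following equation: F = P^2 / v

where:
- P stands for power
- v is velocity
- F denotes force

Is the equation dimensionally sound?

No

P (power) has dimensions [L^2 M T^-3].
v (velocity) has dimensions [L T^-1].
F (force) has dimensions [L M T^-2].

Left side: [L M T^-2]
Right side: [L^3 M^2 T^-5]

The two sides have different dimensions, so the equation is NOT dimensionally consistent.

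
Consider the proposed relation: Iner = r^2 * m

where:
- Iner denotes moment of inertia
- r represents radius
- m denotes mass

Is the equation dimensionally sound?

Yes

Iner (moment of inertia) has dimensions [L^2 M].
r (radius) has dimensions [L].
m (mass) has dimensions [M].

Left side: [L^2 M]
Right side: [L^2 M]

Both sides have the same dimensions, so the equation is dimensionally consistent.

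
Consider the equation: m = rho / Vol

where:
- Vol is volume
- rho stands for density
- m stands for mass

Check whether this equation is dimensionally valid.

No

Vol (volume) has dimensions [L^3].
rho (density) has dimensions [L^-3 M].
m (mass) has dimensions [M].

Left side: [M]
Right side: [L^-6 M]

The two sides have different dimensions, so the equation is NOT dimensionally consistent.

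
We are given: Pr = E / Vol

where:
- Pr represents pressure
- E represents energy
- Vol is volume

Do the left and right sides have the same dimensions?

Yes

Pr (pressure) has dimensions [L^-1 M T^-2].
E (energy) has dimensions [L^2 M T^-2].
Vol (volume) has dimensions [L^3].

Left side: [L^-1 M T^-2]
Right side: [L^-1 M T^-2]

Both sides have the same dimensions, so the equation is dimensionally consistent.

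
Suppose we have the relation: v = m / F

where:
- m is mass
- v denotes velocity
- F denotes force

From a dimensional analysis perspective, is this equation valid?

No

m (mass) has dimensions [M].
v (velocity) has dimensions [L T^-1].
F (force) has dimensions [L M T^-2].

Left side: [L T^-1]
Right side: [L^-1 T^2]

The two sides have different dimensions, so the equation is NOT dimensionally consistent.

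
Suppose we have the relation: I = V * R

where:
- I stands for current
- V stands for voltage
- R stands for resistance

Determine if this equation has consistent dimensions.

No

I (current) has dimensions [I].
V (voltage) has dimensions [I^-1 L^2 M T^-3].
R (resistance) has dimensions [I^-2 L^2 M T^-3].

Left side: [I]
Right side: [I^-3 L^4 M^2 T^-6]

The two sides have different dimensions, so the equation is NOT dimensionally consistent.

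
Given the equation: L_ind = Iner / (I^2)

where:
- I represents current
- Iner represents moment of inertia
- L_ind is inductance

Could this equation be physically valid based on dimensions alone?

No

I (current) has dimensions [I].
Iner (moment of inertia) has dimensions [L^2 M].
L_ind (inductance) has dimensions [I^-2 L^2 M T^-2].

Left side: [I^-2 L^2 M T^-2]
Right side: [I^-2 L^2 M]

The two sides have different dimensions, so the equation is NOT dimensionally consistent.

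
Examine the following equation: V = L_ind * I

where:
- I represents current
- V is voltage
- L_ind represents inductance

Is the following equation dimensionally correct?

No

I (current) has dimensions [I].
V (voltage) has dimensions [I^-1 L^2 M T^-3].
L_ind (inductance) has dimensions [I^-2 L^2 M T^-2].

Left side: [I^-1 L^2 M T^-3]
Right side: [I^-1 L^2 M T^-2]

The two sides have different dimensions, so the equation is NOT dimensionally consistent.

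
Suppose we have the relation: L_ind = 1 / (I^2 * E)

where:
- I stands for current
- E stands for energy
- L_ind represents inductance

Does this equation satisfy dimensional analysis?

No

I (current) has dimensions [I].
E (energy) has dimensions [L^2 M T^-2].
L_ind (inductance) has dimensions [I^-2 L^2 M T^-2].

Left side: [I^-2 L^2 M T^-2]
Right side: [I^-2 L^-2 M^-1 T^2]

The two sides have different dimensions, so the equation is NOT dimensionally consistent.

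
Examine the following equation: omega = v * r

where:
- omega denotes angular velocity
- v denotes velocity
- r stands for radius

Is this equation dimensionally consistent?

No

omega (angular velocity) has dimensions [T^-1].
v (velocity) has dimensions [L T^-1].
r (radius) has dimensions [L].

Left side: [T^-1]
Right side: [L^2 T^-1]

The two sides have different dimensions, so the equation is NOT dimensionally consistent.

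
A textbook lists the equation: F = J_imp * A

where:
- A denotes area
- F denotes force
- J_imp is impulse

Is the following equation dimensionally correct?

No

A (area) has dimensions [L^2].
F (force) has dimensions [L M T^-2].
J_imp (impulse) has dimensions [L M T^-1].

Left side: [L M T^-2]
Right side: [L^3 M T^-1]

The two sides have different dimensions, so the equation is NOT dimensionally consistent.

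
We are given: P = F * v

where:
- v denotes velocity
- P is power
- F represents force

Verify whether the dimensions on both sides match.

Yes

v (velocity) has dimensions [L T^-1].
P (power) has dimensions [L^2 M T^-3].
F (force) has dimensions [L M T^-2].

Left side: [L^2 M T^-3]
Right side: [L^2 M T^-3]

Both sides have the same dimensions, so the equation is dimensionally consistent.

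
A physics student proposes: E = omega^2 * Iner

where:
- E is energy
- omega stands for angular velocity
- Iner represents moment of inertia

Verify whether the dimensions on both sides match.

Yes

E (energy) has dimensions [L^2 M T^-2].
omega (angular velocity) has dimensions [T^-1].
Iner (moment of inertia) has dimensions [L^2 M].

Left side: [L^2 M T^-2]
Right side: [L^2 M T^-2]

Both sides have the same dimensions, so the equation is dimensionally consistent.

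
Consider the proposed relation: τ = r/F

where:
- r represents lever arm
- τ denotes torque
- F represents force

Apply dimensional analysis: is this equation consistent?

No

r (lever arm) has dimensions [L].
τ (torque) has dimensions [L^2 M T^-2].
F (force) has dimensions [L M T^-2].

Left side: [L^2 M T^-2]
Right side: [M^-1 T^2]

The two sides have different dimensions, so the equation is NOT dimensionally consistent.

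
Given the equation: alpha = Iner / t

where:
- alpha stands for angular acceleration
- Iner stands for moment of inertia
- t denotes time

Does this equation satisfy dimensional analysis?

No

alpha (angular acceleration) has dimensions [T^-2].
Iner (moment of inertia) has dimensions [L^2 M].
t (time) has dimensions [T].

Left side: [T^-2]
Right side: [L^2 M T^-1]

The two sides have different dimensions, so the equation is NOT dimensionally consistent.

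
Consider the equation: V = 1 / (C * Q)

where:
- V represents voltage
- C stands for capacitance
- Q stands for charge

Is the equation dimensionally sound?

No

V (voltage) has dimensions [I^-1 L^2 M T^-3].
C (capacitance) has dimensions [I^2 L^-2 M^-1 T^4].
Q (charge) has dimensions [I T].

Left side: [I^-1 L^2 M T^-3]
Right side: [I^-3 L^2 M T^-5]

The two sides have different dimensions, so the equation is NOT dimensionally consistent.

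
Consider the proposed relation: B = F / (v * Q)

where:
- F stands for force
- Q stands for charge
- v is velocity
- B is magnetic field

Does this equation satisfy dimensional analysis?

Yes

F (force) has dimensions [L M T^-2].
Q (charge) has dimensions [I T].
v (velocity) has dimensions [L T^-1].
B (magnetic field) has dimensions [I^-1 M T^-2].

Left side: [I^-1 M T^-2]
Right side: [I^-1 M T^-2]

Both sides have the same dimensions, so the equation is dimensionally consistent.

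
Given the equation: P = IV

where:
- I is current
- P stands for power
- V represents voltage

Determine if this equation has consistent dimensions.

Yes

I (current) has dimensions [I].
P (power) has dimensions [L^2 M T^-3].
V (voltage) has dimensions [I^-1 L^2 M T^-3].

Left side: [L^2 M T^-3]
Right side: [L^2 M T^-3]

Both sides have the same dimensions, so the equation is dimensionally consistent.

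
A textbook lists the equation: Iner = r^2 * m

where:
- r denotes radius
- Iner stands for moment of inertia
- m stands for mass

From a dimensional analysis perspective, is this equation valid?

Yes

r (radius) has dimensions [L].
Iner (moment of inertia) has dimensions [L^2 M].
m (mass) has dimensions [M].

Left side: [L^2 M]
Right side: [L^2 M]

Both sides have the same dimensions, so the equation is dimensionally consistent.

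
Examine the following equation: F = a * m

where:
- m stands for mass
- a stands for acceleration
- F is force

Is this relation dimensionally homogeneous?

Yes

m (mass) has dimensions [M].
a (acceleration) has dimensions [L T^-2].
F (force) has dimensions [L M T^-2].

Left side: [L M T^-2]
Right side: [L M T^-2]

Both sides have the same dimensions, so the equation is dimensionally consistent.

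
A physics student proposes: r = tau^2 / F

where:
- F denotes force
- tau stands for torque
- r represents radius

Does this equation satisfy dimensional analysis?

No

F (force) has dimensions [L M T^-2].
tau (torque) has dimensions [L^2 M T^-2].
r (radius) has dimensions [L].

Left side: [L]
Right side: [L^3 M T^-2]

The two sides have different dimensions, so the equation is NOT dimensionally consistent.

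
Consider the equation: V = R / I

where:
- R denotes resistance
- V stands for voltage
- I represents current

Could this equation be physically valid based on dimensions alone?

No

R (resistance) has dimensions [I^-2 L^2 M T^-3].
V (voltage) has dimensions [I^-1 L^2 M T^-3].
I (current) has dimensions [I].

Left side: [I^-1 L^2 M T^-3]
Right side: [I^-3 L^2 M T^-3]

The two sides have different dimensions, so the equation is NOT dimensionally consistent.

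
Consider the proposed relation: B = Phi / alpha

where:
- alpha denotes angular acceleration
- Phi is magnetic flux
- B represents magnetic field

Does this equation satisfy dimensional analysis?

No

alpha (angular acceleration) has dimensions [T^-2].
Phi (magnetic flux) has dimensions [I^-1 L^2 M T^-2].
B (magnetic field) has dimensions [I^-1 M T^-2].

Left side: [I^-1 M T^-2]
Right side: [I^-1 L^2 M]

The two sides have different dimensions, so the equation is NOT dimensionally consistent.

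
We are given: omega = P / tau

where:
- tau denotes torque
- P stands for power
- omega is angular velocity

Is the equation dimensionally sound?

Yes

tau (torque) has dimensions [L^2 M T^-2].
P (power) has dimensions [L^2 M T^-3].
omega (angular velocity) has dimensions [T^-1].

Left side: [T^-1]
Right side: [T^-1]

Both sides have the same dimensions, so the equation is dimensionally consistent.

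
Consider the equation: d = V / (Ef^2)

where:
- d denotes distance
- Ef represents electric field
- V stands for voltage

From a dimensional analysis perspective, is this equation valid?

No

d (distance) has dimensions [L].
Ef (electric field) has dimensions [I^-1 L M T^-3].
V (voltage) has dimensions [I^-1 L^2 M T^-3].

Left side: [L]
Right side: [I M^-1 T^3]

The two sides have different dimensions, so the equation is NOT dimensionally consistent.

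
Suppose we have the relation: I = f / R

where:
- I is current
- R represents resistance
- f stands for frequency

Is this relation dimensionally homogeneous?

No

I (current) has dimensions [I].
R (resistance) has dimensions [I^-2 L^2 M T^-3].
f (frequency) has dimensions [T^-1].

Left side: [I]
Right side: [I^2 L^-2 M^-1 T^2]

The two sides have different dimensions, so the equation is NOT dimensionally consistent.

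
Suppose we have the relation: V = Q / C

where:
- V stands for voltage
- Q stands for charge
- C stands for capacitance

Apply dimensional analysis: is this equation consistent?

Yes

V (voltage) has dimensions [I^-1 L^2 M T^-3].
Q (charge) has dimensions [I T].
C (capacitance) has dimensions [I^2 L^-2 M^-1 T^4].

Left side: [I^-1 L^2 M T^-3]
Right side: [I^-1 L^2 M T^-3]

Both sides have the same dimensions, so the equation is dimensionally consistent.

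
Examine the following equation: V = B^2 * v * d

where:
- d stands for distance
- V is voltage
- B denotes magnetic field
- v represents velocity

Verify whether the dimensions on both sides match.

No

d (distance) has dimensions [L].
V (voltage) has dimensions [I^-1 L^2 M T^-3].
B (magnetic field) has dimensions [I^-1 M T^-2].
v (velocity) has dimensions [L T^-1].

Left side: [I^-1 L^2 M T^-3]
Right side: [I^-2 L^2 M^2 T^-5]

The two sides have different dimensions, so the equation is NOT dimensionally consistent.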